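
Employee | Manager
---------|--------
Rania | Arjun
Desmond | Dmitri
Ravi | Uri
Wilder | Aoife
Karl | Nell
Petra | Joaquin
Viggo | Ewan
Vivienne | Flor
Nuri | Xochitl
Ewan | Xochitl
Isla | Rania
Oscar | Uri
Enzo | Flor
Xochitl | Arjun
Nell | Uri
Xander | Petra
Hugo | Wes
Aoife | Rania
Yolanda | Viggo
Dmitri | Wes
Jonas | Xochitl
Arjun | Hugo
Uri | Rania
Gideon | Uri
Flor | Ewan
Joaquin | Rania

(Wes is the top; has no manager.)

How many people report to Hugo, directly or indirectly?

Hugo directly manages Arjun. Under Arjun: Xochitl, Jonas, Nuri, Ewan, Viggo, Yolanda, Flor, Vivienne, Enzo, Rania, Aoife, Wilder, Isla, Uri, Gideon, Oscar, Nell, Karl, Ravi, Joaquin, Petra, Xander (22). That's 23 in total.

23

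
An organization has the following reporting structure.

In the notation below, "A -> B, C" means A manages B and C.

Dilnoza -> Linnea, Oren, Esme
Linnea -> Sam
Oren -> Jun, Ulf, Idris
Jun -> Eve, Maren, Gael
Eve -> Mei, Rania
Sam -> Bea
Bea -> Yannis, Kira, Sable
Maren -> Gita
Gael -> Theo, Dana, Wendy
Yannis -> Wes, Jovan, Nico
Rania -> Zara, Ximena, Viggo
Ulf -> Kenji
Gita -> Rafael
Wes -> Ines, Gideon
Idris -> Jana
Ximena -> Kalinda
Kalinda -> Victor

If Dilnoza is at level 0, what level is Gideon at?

6

Chain from Gideon up to Dilnoza: Gideon → Wes → Yannis → Bea → Sam → Linnea → Dilnoza. That is 6 steps up, so Gideon is 6 levels below Dilnoza.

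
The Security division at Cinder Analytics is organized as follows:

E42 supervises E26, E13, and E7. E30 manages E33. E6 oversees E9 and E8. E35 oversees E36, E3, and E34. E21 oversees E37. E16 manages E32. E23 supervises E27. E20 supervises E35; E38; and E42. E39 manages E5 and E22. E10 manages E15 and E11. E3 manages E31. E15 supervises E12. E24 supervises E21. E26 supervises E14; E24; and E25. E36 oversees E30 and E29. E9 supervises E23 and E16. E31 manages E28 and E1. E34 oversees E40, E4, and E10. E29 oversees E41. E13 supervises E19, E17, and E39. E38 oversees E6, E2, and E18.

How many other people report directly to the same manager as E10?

2

E10 reports to E34. E34's other direct reports are E40, E4 — 2 peers.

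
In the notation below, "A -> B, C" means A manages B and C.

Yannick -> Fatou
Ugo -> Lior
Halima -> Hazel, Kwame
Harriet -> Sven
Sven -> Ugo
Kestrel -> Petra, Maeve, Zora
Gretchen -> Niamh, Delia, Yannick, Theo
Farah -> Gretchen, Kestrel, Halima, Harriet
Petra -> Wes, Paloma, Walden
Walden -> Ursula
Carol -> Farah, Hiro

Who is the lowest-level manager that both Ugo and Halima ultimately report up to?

Ugo's chain of managers is Sven, Harriet, Farah, Carol. Halima's chain of managers is Farah, Carol. The first manager that appears in both chains is Farah.

Farah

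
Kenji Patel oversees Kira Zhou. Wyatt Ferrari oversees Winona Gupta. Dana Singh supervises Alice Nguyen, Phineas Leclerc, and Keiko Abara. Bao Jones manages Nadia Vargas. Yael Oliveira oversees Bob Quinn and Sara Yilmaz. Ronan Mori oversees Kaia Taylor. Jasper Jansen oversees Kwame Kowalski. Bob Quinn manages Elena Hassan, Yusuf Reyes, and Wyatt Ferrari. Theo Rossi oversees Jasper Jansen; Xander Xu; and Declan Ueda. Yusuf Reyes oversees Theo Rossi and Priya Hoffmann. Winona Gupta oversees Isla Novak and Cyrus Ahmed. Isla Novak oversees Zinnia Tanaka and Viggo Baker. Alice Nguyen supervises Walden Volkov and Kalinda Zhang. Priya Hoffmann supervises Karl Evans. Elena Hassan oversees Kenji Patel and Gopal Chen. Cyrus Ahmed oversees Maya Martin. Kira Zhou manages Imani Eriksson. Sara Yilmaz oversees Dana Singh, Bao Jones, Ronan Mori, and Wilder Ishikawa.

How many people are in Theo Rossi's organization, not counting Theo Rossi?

4

Theo Rossi directly manages Jasper Jansen, Xander Xu, Declan Ueda. Under Jasper Jansen: Kwame Kowalski (1). Xander Xu has no reports. Declan Ueda has no reports. So Theo Rossi's organization is 3 direct reports plus everyone under them: 2 + 1 + 1 = 4.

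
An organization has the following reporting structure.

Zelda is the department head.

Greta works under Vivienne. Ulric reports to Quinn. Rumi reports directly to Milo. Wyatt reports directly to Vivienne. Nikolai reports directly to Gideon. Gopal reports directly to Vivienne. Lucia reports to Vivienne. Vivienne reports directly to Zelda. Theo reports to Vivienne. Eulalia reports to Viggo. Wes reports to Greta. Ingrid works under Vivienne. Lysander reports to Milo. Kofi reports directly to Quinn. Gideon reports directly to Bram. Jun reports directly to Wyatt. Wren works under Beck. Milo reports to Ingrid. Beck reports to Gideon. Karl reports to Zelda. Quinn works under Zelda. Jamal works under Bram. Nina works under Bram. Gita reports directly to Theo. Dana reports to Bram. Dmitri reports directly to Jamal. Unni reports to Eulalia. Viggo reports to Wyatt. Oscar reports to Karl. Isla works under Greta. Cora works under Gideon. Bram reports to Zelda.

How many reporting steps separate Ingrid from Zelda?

Chain from Ingrid up to Zelda: Ingrid → Vivienne → Zelda. That is 2 steps up, so Ingrid is 2 levels below Zelda.

2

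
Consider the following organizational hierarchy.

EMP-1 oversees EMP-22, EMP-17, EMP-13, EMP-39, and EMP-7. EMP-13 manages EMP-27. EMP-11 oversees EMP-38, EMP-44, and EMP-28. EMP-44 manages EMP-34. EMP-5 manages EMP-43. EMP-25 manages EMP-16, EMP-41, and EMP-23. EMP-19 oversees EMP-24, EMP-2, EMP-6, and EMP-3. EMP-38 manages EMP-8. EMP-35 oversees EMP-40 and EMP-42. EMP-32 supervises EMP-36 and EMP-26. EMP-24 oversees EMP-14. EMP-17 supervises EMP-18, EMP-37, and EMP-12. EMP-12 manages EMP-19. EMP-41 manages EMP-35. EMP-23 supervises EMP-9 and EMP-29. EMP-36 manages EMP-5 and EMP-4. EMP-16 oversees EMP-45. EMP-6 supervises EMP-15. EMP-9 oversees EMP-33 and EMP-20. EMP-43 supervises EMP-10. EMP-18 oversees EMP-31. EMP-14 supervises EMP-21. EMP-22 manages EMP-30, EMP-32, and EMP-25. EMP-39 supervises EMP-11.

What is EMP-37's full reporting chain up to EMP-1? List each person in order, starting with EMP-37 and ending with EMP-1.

EMP-37 -> EMP-17 -> EMP-1

EMP-37 reports to EMP-17. EMP-17 reports to EMP-1. EMP-1 is at the top.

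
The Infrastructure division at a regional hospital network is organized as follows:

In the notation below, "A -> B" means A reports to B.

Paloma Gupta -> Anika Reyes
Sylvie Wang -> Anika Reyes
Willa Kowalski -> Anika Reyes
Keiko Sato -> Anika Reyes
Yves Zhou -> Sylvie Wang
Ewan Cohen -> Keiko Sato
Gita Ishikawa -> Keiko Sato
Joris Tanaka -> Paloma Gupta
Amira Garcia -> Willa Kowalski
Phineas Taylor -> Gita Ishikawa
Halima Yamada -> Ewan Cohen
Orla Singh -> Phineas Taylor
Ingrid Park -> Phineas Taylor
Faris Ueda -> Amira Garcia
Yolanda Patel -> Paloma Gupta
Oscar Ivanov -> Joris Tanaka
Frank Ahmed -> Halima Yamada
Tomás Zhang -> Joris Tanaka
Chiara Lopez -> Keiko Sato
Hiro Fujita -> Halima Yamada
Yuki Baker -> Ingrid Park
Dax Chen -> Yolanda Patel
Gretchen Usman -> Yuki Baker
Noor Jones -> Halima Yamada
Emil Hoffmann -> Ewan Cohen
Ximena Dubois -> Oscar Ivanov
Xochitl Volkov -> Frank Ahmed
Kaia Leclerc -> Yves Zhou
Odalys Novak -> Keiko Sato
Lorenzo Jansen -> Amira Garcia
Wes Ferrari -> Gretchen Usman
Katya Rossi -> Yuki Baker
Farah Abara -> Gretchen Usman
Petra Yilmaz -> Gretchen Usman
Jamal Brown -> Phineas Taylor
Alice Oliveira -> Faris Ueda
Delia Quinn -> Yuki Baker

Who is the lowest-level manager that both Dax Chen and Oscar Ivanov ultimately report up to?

Paloma Gupta

Dax Chen's chain of managers is Yolanda Patel, Paloma Gupta, Anika Reyes. Oscar Ivanov's chain of managers is Joris Tanaka, Paloma Gupta, Anika Reyes. The first manager that appears in both chains is Paloma Gupta.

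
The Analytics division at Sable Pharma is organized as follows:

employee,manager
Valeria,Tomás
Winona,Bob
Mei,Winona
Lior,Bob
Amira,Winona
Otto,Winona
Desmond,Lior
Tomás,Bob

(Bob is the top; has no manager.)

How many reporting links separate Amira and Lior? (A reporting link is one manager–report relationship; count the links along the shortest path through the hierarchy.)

3

Amira is 2 levels below Bob, and Lior is 1 level below Bob (their lowest common manager). The shortest path runs up from Amira to Bob and back down to Lior: 2 + 1 = 3 links.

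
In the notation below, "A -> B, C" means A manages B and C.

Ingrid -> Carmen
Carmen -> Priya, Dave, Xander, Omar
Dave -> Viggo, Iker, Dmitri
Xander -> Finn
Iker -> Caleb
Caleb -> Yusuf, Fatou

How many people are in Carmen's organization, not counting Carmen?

11

Carmen directly manages Priya, Dave, Xander, Omar. Priya has no reports. Under Dave: Dmitri, Iker, Caleb, Fatou, Yusuf, Viggo (6). Under Xander: Finn (1). Omar has no reports. So Carmen's organization is 4 direct reports plus everyone under them: 1 + 7 + 2 + 1 = 11.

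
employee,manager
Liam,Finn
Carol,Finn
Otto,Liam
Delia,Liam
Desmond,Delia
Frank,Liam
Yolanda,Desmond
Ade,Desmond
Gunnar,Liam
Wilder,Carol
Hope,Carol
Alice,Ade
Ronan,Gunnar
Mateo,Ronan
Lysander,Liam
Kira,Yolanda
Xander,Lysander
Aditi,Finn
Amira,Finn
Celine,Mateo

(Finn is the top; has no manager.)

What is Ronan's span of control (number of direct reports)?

Ronan directly manages Mateo. That is 1 direct report.

1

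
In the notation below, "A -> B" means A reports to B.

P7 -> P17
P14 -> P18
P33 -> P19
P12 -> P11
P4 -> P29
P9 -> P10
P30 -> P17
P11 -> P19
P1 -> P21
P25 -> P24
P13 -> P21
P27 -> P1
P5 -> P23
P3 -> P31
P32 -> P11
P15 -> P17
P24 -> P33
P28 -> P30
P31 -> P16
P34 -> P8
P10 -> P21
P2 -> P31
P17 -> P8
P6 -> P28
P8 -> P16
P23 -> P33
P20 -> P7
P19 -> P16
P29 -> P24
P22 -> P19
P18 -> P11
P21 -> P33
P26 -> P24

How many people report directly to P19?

3

P19 directly manages P22, P33, P11. That is 3 direct reports.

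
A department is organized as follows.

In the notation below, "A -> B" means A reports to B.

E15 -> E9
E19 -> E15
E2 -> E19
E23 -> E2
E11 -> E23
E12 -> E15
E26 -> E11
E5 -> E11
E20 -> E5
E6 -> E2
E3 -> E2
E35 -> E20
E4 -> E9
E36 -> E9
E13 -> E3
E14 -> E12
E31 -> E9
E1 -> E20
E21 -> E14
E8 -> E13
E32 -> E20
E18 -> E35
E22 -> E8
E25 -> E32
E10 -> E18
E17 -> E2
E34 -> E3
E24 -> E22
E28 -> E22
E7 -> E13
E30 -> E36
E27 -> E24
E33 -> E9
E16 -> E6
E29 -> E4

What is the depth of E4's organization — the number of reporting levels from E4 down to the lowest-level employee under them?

1

The longest chain under E4 runs E4 → E29, which is 1 level below E4.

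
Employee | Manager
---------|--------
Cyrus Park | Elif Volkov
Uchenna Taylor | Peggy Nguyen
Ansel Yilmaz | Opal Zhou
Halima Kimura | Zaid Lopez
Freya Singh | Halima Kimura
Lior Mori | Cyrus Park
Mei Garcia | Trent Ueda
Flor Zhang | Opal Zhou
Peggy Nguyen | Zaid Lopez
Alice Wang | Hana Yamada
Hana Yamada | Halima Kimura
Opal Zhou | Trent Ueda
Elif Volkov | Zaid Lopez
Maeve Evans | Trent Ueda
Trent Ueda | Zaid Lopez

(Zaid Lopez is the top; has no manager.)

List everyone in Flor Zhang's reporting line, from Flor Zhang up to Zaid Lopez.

Flor Zhang -> Opal Zhou -> Trent Ueda -> Zaid Lopez

Flor Zhang reports to Opal Zhou. Opal Zhou reports to Trent Ueda. Trent Ueda reports to Zaid Lopez. Zaid Lopez is at the top.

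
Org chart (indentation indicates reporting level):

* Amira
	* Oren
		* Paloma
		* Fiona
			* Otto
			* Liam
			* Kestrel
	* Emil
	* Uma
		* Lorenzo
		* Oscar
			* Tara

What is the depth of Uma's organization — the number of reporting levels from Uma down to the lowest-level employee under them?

The longest chain under Uma runs Uma → Oscar → Tara, which is 2 levels below Uma.

2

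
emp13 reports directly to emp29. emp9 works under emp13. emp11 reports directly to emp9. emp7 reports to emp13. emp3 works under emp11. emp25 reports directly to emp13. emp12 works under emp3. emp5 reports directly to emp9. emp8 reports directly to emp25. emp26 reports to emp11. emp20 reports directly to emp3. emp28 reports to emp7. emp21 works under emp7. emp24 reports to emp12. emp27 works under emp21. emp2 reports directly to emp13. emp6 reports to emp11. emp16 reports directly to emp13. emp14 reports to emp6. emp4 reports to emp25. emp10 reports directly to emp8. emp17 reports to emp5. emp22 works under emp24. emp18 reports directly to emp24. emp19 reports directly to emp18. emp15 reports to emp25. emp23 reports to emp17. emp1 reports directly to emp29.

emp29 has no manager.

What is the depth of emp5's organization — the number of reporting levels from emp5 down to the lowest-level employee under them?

The longest chain under emp5 runs emp5 → emp17 → emp23, which is 2 levels below emp5.

2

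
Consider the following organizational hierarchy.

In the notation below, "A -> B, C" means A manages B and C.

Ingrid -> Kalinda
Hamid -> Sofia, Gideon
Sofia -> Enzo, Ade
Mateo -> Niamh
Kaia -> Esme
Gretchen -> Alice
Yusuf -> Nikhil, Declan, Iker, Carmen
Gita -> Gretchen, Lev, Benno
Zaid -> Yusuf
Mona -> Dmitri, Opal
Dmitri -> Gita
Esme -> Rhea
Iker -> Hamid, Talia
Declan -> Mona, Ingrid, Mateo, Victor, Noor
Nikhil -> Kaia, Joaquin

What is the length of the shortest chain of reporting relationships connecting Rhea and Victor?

Rhea is 4 levels below Yusuf, and Victor is 2 levels below Yusuf (their lowest common manager). The shortest path runs up from Rhea to Yusuf and back down to Victor: 4 + 2 = 6 links.

6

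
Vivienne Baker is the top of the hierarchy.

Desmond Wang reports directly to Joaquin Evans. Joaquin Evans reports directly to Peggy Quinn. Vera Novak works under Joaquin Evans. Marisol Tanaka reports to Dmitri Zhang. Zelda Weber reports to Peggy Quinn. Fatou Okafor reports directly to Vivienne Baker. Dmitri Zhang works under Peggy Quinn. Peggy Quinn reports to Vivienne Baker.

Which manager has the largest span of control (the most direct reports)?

Direct-report counts: Vivienne Baker has 2; Peggy Quinn has 3; Joaquin Evans has 2; Dmitri Zhang has 1. The largest is 3, held by Peggy Quinn.

Peggy Quinn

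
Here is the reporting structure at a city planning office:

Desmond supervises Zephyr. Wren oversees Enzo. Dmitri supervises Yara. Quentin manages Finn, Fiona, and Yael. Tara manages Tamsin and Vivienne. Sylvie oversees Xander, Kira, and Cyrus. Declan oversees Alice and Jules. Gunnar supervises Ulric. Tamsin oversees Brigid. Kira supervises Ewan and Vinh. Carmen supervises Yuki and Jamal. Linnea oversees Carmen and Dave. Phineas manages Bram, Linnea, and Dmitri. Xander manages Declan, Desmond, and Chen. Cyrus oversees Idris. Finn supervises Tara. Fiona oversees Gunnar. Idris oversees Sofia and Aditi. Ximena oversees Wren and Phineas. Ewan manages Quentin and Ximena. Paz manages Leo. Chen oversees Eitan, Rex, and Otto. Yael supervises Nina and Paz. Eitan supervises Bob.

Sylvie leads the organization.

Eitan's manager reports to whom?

Eitan reports to Chen, and Chen reports to Xander. So Eitan's skip-level manager is Xander.

Xander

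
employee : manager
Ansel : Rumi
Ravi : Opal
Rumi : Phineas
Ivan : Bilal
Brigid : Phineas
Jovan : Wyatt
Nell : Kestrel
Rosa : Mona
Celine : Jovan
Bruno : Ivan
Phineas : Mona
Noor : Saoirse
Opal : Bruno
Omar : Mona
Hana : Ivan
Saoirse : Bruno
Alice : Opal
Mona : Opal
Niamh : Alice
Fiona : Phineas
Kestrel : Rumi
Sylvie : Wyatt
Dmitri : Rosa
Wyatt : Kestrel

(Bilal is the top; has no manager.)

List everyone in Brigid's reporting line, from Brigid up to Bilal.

Brigid reports to Phineas. Phineas reports to Mona. Mona reports to Opal. Opal reports to Bruno. Bruno reports to Ivan. Ivan reports to Bilal. Bilal is at the top.

Brigid -> Phineas -> Mona -> Opal -> Bruno -> Ivan -> Bilal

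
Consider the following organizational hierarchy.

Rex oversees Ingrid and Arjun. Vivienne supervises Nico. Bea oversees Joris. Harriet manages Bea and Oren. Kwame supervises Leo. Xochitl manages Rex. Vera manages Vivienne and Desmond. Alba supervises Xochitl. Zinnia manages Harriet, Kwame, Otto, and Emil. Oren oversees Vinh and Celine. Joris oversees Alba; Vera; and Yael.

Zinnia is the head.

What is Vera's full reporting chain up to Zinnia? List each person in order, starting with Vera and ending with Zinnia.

Vera -> Joris -> Bea -> Harriet -> Zinnia

Vera reports to Joris. Joris reports to Bea. Bea reports to Harriet. Harriet reports to Zinnia. Zinnia is at the top.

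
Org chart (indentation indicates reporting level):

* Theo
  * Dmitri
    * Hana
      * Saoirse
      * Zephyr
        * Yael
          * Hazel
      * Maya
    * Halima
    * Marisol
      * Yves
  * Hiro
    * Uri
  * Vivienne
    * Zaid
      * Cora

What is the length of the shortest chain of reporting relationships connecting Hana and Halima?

Hana is 1 level below Dmitri, and Halima is 1 level below Dmitri (their lowest common manager). The shortest path runs up from Hana to Dmitri and back down to Halima: 1 + 1 = 2 links.

2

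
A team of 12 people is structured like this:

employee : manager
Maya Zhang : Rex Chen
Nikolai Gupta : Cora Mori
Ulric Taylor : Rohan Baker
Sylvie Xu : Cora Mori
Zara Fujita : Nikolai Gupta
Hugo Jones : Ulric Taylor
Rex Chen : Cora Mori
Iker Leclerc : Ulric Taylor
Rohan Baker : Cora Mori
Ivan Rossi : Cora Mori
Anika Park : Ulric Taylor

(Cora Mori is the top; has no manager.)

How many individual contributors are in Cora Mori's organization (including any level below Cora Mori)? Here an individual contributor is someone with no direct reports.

7

The people in Cora Mori's organization with no one reporting to them are Zara Fujita, Ivan Rossi, Maya Zhang, Sylvie Xu, Anika Park, Hugo Jones, Iker Leclerc. That is 7.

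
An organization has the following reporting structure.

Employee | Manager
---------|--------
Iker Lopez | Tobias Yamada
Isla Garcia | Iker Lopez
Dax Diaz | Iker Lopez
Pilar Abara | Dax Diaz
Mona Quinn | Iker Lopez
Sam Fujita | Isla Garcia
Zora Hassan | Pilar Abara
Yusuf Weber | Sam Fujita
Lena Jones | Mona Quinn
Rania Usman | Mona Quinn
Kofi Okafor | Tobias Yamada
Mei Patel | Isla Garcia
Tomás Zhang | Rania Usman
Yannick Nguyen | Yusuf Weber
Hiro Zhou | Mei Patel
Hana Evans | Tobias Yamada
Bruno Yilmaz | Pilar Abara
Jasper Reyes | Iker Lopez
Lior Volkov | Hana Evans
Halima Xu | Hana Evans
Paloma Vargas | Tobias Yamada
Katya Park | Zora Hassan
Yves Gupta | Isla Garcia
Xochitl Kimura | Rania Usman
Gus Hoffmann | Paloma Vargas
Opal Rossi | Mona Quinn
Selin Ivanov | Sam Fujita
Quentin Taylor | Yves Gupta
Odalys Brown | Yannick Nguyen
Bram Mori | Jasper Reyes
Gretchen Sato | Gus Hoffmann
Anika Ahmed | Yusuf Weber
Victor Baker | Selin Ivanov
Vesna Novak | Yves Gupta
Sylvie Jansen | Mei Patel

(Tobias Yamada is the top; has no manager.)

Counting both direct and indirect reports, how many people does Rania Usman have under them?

Rania Usman directly manages Tomás Zhang, Xochitl Kimura. Tomás Zhang has no reports. Xochitl Kimura has no reports. So Rania Usman's organization is 2 direct reports plus everyone under them: 1 + 1 = 2.

2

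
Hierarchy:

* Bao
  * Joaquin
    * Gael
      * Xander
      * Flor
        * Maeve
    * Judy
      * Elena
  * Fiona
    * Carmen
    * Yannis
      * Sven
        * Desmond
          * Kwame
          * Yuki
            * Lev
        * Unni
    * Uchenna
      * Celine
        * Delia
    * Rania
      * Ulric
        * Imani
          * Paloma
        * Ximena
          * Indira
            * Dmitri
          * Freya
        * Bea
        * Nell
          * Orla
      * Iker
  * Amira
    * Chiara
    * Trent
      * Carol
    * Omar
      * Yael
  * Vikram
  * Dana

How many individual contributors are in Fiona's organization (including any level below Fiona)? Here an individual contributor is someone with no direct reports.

The people in Fiona's organization with no one reporting to them are Iker, Orla, Bea, Freya, Dmitri, Paloma, Delia, Unni, Lev, Kwame, Carmen. That is 11.

11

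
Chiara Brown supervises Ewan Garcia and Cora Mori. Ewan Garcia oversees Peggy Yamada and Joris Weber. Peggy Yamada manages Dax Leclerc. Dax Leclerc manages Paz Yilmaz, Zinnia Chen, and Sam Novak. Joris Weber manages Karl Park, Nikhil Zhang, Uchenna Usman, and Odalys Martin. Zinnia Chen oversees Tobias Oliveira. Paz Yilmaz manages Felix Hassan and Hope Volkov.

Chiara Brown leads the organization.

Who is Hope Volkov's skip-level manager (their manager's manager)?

Hope Volkov reports to Paz Yilmaz, and Paz Yilmaz reports to Dax Leclerc. So Hope Volkov's skip-level manager is Dax Leclerc.

Dax Leclerc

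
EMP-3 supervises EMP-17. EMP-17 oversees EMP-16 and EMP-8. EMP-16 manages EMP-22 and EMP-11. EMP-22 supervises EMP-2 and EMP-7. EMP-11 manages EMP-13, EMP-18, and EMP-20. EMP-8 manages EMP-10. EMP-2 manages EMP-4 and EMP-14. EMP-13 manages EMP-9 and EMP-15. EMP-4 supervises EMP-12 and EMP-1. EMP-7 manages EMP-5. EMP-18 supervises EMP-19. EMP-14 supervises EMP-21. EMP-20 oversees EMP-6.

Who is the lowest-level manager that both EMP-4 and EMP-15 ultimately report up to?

EMP-4's chain of managers is EMP-2, EMP-22, EMP-16, EMP-17, EMP-3. EMP-15's chain of managers is EMP-13, EMP-11, EMP-16, EMP-17, EMP-3. The first manager that appears in both chains is EMP-16.

EMP-16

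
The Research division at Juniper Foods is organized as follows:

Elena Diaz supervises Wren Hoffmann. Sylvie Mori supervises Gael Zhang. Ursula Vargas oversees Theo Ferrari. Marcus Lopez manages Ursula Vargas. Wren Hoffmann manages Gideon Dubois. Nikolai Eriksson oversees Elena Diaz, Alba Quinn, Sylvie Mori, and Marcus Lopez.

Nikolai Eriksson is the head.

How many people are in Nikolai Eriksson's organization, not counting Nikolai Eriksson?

Nikolai Eriksson directly manages Elena Diaz, Alba Quinn, Sylvie Mori, Marcus Lopez. Under Elena Diaz: Wren Hoffmann, Gideon Dubois (2). Alba Quinn has no reports. Under Sylvie Mori: Gael Zhang (1). Under Marcus Lopez: Ursula Vargas, Theo Ferrari (2). So Nikolai Eriksson's organization is 4 direct reports plus everyone under them: 3 + 1 + 2 + 3 = 9.

9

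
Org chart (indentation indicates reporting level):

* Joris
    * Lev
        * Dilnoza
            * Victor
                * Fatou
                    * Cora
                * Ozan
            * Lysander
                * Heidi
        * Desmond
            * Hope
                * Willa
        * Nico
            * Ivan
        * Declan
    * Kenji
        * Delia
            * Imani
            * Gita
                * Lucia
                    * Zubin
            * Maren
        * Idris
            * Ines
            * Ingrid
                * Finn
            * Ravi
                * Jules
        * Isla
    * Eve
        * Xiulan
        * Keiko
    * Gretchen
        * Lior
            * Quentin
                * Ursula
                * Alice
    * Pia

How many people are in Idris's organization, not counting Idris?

Idris directly manages Ines, Ingrid, Ravi. Ines has no reports. Under Ingrid: Finn (1). Under Ravi: Jules (1). So Idris's organization is 3 direct reports plus everyone under them: 1 + 2 + 2 = 5.

5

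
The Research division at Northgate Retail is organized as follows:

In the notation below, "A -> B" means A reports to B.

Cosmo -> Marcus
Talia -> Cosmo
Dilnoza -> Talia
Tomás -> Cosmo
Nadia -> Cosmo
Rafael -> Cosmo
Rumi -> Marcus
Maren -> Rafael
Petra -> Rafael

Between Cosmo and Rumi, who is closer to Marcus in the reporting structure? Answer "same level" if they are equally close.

Both Cosmo and Rumi are 1 level below Marcus.

same level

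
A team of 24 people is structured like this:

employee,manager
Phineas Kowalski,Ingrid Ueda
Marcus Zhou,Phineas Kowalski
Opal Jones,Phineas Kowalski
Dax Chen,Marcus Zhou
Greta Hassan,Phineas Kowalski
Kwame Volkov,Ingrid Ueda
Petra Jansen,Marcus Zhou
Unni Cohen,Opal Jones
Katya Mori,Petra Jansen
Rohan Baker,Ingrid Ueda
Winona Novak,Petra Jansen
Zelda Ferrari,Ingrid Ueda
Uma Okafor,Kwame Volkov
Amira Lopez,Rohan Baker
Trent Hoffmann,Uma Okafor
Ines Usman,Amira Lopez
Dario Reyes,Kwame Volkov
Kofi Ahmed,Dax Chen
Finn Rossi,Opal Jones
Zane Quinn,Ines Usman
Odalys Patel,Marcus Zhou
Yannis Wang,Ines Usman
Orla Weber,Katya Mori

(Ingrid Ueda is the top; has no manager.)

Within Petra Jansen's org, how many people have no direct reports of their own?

2

The people in Petra Jansen's organization with no one reporting to them are Winona Novak, Orla Weber. That is 2.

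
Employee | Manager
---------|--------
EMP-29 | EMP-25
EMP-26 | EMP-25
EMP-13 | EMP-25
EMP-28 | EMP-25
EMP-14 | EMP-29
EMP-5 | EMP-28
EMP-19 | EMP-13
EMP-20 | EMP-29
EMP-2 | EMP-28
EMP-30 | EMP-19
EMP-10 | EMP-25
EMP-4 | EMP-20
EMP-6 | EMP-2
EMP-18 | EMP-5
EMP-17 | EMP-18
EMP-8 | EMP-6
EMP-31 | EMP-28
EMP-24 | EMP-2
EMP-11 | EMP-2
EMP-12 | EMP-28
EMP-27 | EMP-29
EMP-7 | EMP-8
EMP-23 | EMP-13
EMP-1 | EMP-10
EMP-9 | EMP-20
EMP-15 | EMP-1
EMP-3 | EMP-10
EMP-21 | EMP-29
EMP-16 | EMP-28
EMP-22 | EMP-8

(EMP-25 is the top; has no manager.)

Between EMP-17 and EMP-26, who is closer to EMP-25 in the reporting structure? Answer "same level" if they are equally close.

EMP-26

EMP-17 is 4 levels below EMP-25; EMP-26 is 1. EMP-26 is higher.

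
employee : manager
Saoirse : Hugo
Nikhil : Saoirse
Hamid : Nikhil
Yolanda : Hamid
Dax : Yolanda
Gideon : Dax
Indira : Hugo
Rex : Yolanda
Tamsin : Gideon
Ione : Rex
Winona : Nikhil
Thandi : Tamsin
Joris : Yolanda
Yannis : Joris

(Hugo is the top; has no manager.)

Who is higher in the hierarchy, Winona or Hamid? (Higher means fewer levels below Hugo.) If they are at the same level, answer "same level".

same level

Both Winona and Hamid are 3 levels below Hugo.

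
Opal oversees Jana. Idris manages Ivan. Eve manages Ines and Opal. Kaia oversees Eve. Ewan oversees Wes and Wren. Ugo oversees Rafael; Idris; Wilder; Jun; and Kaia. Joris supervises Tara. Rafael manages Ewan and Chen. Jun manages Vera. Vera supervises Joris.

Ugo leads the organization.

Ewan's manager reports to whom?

Ugo

Ewan reports to Rafael, and Rafael reports to Ugo. So Ewan's skip-level manager is Ugo.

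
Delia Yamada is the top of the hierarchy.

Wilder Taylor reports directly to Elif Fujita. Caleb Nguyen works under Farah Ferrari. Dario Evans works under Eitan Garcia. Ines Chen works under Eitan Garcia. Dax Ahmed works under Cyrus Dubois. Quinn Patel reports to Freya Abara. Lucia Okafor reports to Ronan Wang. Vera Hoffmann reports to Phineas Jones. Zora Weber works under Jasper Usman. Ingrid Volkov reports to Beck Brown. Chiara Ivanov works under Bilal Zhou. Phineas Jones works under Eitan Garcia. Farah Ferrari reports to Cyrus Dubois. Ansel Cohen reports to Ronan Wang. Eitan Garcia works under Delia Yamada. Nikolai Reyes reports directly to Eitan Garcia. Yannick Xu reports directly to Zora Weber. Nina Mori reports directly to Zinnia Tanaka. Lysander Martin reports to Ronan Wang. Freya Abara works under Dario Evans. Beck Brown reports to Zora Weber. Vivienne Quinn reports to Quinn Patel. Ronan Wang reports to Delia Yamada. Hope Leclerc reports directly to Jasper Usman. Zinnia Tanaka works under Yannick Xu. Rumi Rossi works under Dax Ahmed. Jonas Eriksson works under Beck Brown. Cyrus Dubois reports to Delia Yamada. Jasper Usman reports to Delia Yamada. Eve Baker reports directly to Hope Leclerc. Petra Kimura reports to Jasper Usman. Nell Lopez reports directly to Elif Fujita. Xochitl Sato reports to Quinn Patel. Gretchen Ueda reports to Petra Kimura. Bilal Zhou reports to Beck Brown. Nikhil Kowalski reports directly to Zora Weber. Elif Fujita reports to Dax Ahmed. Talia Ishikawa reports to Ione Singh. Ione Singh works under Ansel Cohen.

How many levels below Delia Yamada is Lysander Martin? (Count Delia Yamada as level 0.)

2

Chain from Lysander Martin up to Delia Yamada: Lysander Martin → Ronan Wang → Delia Yamada. That is 2 steps up, so Lysander Martin is 2 levels below Delia Yamada.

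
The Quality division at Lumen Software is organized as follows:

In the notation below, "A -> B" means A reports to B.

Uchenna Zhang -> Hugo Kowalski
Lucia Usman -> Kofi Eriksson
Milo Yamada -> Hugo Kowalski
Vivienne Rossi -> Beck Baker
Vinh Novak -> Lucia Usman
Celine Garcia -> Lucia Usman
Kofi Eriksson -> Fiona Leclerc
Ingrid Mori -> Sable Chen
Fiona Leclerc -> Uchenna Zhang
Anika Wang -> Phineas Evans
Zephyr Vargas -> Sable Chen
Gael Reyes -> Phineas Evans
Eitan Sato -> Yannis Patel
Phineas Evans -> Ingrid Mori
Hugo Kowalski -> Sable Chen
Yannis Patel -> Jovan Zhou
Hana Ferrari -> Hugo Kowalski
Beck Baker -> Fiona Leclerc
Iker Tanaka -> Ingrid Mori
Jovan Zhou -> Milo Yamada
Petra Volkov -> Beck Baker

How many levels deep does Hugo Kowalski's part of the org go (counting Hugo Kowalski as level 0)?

5

The longest chain under Hugo Kowalski runs Hugo Kowalski → Uchenna Zhang → Fiona Leclerc → Kofi Eriksson → Lucia Usman → Celine Garcia, which is 5 levels below Hugo Kowalski.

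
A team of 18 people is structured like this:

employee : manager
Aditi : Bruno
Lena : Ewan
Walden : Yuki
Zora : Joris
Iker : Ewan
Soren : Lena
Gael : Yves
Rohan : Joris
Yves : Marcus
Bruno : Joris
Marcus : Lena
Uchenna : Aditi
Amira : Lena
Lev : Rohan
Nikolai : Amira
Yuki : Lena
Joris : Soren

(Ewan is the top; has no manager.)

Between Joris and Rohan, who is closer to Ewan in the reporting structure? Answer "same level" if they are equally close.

Joris is 3 levels below Ewan; Rohan is 4. Joris is higher.

Joris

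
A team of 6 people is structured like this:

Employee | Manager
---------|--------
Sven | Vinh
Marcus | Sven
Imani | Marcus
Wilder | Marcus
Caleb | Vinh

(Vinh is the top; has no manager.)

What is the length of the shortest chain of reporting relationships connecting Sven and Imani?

Imani is in Sven's organization: the chain from Imani up to Sven is Imani → Marcus → Sven, which is 2 links.

2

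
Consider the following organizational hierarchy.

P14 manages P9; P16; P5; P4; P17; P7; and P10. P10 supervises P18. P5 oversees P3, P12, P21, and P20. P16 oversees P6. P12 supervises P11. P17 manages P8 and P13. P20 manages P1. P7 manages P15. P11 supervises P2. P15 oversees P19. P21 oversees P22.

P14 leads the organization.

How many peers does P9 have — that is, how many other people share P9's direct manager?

6

P9 reports to P14. P14's other direct reports are P10, P5, P16, P4, P17, P7 — 6 peers.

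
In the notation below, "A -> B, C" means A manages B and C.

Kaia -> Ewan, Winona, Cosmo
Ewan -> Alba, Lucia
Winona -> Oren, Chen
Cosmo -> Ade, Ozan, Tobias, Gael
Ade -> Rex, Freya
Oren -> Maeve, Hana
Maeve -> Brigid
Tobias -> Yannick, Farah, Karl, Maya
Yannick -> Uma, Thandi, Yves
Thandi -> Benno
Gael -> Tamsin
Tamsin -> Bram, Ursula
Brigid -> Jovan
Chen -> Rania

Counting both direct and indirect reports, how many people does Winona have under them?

Winona directly manages Oren, Chen. Under Oren: Hana, Maeve, Brigid, Jovan (4). Under Chen: Rania (1). So Winona's organization is 2 direct reports plus everyone under them: 5 + 2 = 7.

7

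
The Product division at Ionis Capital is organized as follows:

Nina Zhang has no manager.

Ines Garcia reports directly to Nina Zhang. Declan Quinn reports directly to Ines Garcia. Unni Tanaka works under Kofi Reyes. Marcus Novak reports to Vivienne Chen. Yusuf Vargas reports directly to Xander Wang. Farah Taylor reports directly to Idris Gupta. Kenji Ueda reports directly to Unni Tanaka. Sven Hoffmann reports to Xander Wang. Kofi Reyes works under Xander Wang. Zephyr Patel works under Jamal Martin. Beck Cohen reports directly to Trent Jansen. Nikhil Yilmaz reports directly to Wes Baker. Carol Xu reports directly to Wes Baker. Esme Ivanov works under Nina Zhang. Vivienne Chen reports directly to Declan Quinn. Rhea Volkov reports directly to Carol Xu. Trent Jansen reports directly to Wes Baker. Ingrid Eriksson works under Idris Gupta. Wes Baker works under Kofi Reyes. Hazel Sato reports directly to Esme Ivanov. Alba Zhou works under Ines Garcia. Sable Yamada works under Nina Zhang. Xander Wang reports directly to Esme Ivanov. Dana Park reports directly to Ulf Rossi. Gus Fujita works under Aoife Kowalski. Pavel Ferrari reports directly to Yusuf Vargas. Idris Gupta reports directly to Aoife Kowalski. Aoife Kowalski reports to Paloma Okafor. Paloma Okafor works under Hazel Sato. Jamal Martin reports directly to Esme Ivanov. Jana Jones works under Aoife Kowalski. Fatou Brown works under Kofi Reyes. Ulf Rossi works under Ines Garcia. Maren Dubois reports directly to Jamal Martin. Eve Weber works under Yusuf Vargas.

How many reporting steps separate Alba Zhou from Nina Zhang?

2

Chain from Alba Zhou up to Nina Zhang: Alba Zhou → Ines Garcia → Nina Zhang. That is 2 steps up, so Alba Zhou is 2 levels below Nina Zhang.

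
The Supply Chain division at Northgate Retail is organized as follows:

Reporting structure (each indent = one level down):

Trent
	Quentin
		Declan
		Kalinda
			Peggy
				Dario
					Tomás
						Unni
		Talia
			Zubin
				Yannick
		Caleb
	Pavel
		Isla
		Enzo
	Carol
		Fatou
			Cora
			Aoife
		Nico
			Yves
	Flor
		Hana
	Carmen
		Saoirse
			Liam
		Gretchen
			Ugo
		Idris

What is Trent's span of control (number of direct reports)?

Trent directly manages Quentin, Pavel, Carol, Flor, Carmen. That is 5 direct reports.

5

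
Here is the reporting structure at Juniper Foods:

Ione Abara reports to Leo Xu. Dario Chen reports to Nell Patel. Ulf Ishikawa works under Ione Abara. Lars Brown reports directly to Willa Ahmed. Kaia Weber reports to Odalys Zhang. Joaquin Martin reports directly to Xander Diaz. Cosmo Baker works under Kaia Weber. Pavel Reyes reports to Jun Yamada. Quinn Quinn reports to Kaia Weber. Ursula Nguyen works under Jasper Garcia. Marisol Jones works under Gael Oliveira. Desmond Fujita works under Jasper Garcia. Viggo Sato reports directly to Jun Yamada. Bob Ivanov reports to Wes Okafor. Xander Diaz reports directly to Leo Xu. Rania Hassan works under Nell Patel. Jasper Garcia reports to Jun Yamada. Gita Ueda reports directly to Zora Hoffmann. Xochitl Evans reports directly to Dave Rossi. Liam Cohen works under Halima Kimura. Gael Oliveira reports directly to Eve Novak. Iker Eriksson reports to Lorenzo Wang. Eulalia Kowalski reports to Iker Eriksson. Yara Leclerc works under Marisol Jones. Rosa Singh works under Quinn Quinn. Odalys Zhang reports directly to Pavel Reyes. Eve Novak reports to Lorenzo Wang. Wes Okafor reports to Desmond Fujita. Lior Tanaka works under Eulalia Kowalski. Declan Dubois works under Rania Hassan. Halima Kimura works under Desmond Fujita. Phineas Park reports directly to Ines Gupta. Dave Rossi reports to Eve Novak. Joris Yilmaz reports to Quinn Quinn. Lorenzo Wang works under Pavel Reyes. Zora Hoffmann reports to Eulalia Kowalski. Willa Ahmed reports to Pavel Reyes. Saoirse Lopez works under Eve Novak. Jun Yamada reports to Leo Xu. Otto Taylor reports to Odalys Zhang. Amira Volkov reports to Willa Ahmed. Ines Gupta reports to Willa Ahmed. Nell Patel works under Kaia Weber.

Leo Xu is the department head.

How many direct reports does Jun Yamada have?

Jun Yamada directly manages Pavel Reyes, Jasper Garcia, Viggo Sato. That is 3 direct reports.

3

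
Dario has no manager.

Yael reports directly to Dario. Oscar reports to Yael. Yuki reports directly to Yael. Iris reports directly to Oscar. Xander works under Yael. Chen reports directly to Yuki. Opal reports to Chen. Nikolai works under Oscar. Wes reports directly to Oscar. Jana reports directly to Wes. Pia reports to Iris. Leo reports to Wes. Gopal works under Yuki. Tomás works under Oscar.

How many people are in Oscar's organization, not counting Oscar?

7

Oscar directly manages Iris, Nikolai, Wes, Tomás. Under Iris: Pia (1). Nikolai has no reports. Under Wes: Leo, Jana (2). Tomás has no reports. So Oscar's organization is 4 direct reports plus everyone under them: 2 + 1 + 3 + 1 = 7.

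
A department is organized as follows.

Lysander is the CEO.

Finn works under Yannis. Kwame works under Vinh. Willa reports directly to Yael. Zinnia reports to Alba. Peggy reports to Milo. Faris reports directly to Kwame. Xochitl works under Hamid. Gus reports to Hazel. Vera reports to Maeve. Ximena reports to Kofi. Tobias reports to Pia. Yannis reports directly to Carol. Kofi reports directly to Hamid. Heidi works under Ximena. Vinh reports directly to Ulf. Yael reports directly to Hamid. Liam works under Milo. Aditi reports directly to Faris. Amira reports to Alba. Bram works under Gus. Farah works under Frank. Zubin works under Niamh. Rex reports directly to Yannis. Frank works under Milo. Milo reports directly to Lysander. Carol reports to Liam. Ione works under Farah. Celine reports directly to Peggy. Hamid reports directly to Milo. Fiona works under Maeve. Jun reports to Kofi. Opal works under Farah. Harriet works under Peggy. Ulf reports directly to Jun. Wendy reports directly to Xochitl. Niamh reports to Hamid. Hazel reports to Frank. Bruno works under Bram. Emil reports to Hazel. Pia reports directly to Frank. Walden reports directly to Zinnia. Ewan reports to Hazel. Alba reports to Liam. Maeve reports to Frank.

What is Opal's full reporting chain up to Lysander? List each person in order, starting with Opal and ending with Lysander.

Opal reports to Farah. Farah reports to Frank. Frank reports to Milo. Milo reports to Lysander. Lysander is at the top.

Opal -> Farah -> Frank -> Milo -> Lysander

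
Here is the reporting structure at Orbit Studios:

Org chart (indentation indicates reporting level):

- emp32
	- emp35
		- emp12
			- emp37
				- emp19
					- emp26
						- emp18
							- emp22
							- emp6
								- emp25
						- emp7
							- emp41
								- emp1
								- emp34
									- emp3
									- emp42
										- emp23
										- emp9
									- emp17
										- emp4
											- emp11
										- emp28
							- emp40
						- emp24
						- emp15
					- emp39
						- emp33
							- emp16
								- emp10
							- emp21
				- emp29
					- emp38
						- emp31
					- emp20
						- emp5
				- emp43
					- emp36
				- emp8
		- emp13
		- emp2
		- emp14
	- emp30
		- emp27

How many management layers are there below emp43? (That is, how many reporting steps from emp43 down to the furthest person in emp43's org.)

The longest chain under emp43 runs emp43 → emp36, which is 1 level below emp43.

1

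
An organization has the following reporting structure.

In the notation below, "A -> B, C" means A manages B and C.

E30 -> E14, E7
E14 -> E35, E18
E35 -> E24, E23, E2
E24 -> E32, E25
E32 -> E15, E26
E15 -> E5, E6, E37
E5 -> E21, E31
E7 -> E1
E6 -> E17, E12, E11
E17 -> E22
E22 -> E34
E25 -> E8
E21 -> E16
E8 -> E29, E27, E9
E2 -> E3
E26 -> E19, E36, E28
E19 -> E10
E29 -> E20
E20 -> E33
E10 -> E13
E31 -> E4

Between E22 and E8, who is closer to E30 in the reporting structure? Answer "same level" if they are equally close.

E8

E22 is 8 levels below E30; E8 is 5. E8 is higher.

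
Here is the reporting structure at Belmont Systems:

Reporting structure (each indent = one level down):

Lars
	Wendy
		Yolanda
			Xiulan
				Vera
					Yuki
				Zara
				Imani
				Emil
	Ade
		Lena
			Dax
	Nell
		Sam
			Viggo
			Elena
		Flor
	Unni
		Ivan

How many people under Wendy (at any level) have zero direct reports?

The people in Wendy's organization with no one reporting to them are Emil, Imani, Zara, Yuki. That is 4.

4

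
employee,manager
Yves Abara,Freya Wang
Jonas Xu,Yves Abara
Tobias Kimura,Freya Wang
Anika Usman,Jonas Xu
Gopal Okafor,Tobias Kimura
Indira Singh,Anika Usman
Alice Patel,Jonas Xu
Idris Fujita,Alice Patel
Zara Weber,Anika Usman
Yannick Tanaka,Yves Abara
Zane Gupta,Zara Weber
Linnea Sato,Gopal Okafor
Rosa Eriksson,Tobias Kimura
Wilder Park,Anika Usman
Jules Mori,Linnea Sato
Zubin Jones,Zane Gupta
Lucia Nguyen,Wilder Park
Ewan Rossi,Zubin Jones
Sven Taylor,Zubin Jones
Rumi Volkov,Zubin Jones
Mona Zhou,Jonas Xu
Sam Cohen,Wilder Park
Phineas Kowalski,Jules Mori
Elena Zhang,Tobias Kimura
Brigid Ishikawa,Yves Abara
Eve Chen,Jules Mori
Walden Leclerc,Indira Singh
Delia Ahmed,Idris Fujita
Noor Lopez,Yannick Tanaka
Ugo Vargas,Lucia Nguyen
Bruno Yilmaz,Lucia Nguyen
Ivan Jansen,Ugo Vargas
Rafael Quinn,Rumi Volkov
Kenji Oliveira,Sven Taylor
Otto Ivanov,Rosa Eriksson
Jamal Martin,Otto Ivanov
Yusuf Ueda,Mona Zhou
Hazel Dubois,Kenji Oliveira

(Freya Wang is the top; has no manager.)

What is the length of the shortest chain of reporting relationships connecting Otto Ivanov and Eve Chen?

Otto Ivanov is 2 levels below Tobias Kimura, and Eve Chen is 4 levels below Tobias Kimura (their lowest common manager). The shortest path runs up from Otto Ivanov to Tobias Kimura and back down to Eve Chen: 2 + 4 = 6 links.

6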